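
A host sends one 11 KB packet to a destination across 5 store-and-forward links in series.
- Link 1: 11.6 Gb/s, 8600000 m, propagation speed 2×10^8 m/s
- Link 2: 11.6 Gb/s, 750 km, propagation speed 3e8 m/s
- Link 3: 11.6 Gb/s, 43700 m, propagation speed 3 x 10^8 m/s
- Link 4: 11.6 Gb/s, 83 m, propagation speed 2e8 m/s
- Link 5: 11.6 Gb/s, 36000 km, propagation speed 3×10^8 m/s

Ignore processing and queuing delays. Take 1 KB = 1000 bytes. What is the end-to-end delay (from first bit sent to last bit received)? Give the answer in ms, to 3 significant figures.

L = 88000 bits.
Transmission delay per hop = L/R = 88000/11600000000 = 0.00758621 ms; 5 hops → 0.037931 ms.
Propagation delays (d/s per hop): 43, 2.5, 0.145667, 0.000415, 120 ms; sum = 165.646 ms.
End-to-end = 166 ms.

166 ms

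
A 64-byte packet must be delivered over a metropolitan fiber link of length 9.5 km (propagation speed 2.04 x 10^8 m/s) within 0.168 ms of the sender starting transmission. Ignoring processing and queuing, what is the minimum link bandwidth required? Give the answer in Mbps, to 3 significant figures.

L = 512 bits.
Propagation delay = 9500 / 204000000 = 0.0465686 ms.
Transmission budget = 0.168 − 0.0465686 = 0.121431 ms.
R ≥ L / t_tx = 512 bits / 0.000121431 s = 4.22 Mbps.

4.22 Mbps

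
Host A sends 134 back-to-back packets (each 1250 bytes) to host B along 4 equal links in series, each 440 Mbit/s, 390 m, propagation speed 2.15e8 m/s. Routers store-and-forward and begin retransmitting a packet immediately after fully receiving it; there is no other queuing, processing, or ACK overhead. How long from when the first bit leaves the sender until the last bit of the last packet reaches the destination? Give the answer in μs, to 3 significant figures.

Per-hop transmission t_tx = L/R = 10000/440000000 = 22.7273 μs.
Per-hop propagation t_prop = 390/215000000 = 1.81395 μs.
Pipeline fill: first packet needs 4·t_tx to clear all hops; remaining 133 packets each add one t_tx.
Total = (4+134-1)·t_tx + 4·t_prop = 137·22.7273 + 4·1.81395 = 3120 μs.

3120 μs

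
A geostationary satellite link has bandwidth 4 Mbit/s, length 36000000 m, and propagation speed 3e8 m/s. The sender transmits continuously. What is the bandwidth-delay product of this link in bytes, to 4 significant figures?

60000 bytes

Propagation delay = 36000000 / 300000000 = 0.12 s.
BDP = R × t_prop = 4000000 × 0.12 = 480000 bits.
In bytes: 480000/8 = 60000 bytes.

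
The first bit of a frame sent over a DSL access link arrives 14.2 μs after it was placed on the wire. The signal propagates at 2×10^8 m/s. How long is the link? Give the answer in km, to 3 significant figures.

d = s × t_prop = 200000000 × 1.42e-05 = 2.84 km.

2.84 km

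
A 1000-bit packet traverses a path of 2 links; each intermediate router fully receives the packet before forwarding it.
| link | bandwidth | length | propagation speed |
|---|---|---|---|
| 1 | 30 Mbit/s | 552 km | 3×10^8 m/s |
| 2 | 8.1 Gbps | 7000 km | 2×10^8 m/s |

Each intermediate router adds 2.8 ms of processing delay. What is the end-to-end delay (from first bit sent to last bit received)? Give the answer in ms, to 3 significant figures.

39.7 ms

Transmission delays (L/R per hop): 0.0333333, 0.000123457 ms; sum = 0.0334568 ms.
Propagation delays (d/s per hop): 1.84, 35 ms; sum = 36.84 ms.
Processing at 1 router(s): 1 × 2.8 ms = 2.8 ms.
End-to-end = 39.7 ms.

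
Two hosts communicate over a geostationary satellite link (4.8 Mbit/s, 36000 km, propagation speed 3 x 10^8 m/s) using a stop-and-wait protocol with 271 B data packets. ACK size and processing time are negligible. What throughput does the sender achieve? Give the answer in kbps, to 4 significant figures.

9.016 kbps

t_tx = L/R = 2168/4800000 = 0.000451667 s.
t_prop = 36000000/300000000 = 0.12 s; RTT = 0.24 s.
Cycle = t_tx + RTT = 0.240452 s.
Throughput = L / cycle = 2168 / 0.240452 = 9.016 kbps.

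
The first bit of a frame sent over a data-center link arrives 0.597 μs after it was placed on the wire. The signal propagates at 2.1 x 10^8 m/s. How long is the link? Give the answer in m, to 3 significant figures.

d = s × t_prop = 210000000 × 5.97e-07 = 125 m.

125 m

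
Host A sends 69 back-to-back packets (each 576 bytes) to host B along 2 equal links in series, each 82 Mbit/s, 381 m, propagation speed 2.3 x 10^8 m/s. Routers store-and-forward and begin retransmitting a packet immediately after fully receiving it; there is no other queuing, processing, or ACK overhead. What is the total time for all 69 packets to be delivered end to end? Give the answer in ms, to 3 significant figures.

3.94 ms

Per-hop transmission t_tx = L/R = 4608/82000000 = 0.0561951 ms.
Per-hop propagation t_prop = 381/2.3e+08 = 0.00165652 ms.
Pipeline fill: first packet needs 2·t_tx to clear all hops; remaining 68 packets each add one t_tx.
Total = (2+69-1)·t_tx + 2·t_prop = 70·0.0561951 + 2·0.00165652 = 3.94 ms.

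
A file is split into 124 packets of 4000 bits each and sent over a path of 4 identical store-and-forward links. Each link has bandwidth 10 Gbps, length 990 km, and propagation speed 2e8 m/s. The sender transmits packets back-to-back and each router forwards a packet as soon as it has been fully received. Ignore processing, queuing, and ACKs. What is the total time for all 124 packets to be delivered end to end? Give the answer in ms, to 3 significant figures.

Per-hop transmission t_tx = L/R = 4000/10000000000 = 0.0004 ms.
Per-hop propagation t_prop = 990000/200000000 = 4.95 ms.
Pipeline fill: first packet needs 4·t_tx to clear all hops; remaining 123 packets each add one t_tx.
Total = (4+124-1)·t_tx + 4·t_prop = 127·0.0004 + 4·4.95 = 19.9 ms.

19.9 ms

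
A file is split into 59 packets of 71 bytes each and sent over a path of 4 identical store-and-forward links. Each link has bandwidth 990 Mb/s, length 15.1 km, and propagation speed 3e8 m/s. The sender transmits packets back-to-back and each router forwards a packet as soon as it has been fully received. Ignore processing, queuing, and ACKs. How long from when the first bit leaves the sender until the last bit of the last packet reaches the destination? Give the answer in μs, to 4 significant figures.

Per-hop transmission t_tx = L/R = 568/990000000 = 0.573737 μs.
Per-hop propagation t_prop = 15100/300000000 = 50.3333 μs.
Pipeline fill: first packet needs 4·t_tx to clear all hops; remaining 58 packets each add one t_tx.
Total = (4+59-1)·t_tx + 4·t_prop = 62·0.573737 + 4·50.3333 = 236.9 μs.

236.9 μs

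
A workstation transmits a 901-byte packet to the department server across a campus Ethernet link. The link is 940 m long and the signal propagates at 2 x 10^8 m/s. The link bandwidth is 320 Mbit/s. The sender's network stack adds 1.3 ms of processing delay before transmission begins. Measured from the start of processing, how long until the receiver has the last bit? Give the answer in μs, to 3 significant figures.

1330 μs

L = 901 × 8 = 7208 bits.
Transmission delay = L/R = 7208 / 320000000 = 22.525 μs.
Propagation delay = d/s = 940 m / 200000000 m/s = 4.7 μs.
Plus processing delay 1.3 ms = 1300 μs.
Total = 1330 μs.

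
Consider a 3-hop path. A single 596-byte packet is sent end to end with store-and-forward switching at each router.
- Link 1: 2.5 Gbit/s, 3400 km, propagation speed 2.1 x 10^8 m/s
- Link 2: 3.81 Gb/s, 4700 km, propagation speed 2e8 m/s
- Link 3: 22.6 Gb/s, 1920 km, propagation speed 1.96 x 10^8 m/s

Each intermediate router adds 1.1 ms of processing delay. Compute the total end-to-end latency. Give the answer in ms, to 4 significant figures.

51.69 ms

L = 596 × 8 = 4768 bits.
Transmission delays (L/R per hop): 0.0019072, 0.00125144, 0.000210973 ms; sum = 0.00336962 ms.
Propagation delays (d/s per hop): 16.1905, 23.5, 9.79592 ms; sum = 49.4864 ms.
Processing at 2 router(s): 2 × 1.1 ms = 2.2 ms.
End-to-end = 51.69 ms.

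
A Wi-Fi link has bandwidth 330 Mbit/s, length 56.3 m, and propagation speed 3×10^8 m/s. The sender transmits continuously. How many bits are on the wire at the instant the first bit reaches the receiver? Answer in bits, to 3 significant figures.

61.9 bits

Propagation delay = 56.3 / 300000000 = 1.87667e-07 s.
BDP = R × t_prop = 330000000 × 1.87667e-07 = 61.93 bits.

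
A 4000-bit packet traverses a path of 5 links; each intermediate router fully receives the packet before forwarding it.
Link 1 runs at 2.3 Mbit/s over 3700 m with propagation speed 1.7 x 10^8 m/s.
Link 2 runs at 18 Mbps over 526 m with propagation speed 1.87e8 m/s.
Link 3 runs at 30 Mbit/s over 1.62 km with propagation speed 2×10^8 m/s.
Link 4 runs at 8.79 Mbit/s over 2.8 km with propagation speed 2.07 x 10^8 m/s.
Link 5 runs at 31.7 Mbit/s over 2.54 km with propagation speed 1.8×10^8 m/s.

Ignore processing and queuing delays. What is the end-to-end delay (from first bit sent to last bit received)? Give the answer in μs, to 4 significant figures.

Transmission delays (L/R per hop): 1739.13, 222.222, 133.333, 455.063, 126.183 μs; sum = 2675.93 μs.
Propagation delays (d/s per hop): 21.7647, 2.81283, 8.1, 13.5266, 14.1111 μs; sum = 60.3152 μs.
End-to-end = 2736 μs.

2736 μs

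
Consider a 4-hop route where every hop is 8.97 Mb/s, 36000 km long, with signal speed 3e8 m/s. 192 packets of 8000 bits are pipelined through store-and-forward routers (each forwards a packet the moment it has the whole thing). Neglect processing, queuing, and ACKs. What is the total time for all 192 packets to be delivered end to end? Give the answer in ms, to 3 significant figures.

654 ms

Per-hop transmission t_tx = L/R = 8000/8970000 = 0.891862 ms.
Per-hop propagation t_prop = 36000000/300000000 = 120 ms.
Pipeline fill: first packet needs 4·t_tx to clear all hops; remaining 191 packets each add one t_tx.
Total = (4+192-1)·t_tx + 4·t_prop = 195·0.891862 + 4·120 = 654 ms.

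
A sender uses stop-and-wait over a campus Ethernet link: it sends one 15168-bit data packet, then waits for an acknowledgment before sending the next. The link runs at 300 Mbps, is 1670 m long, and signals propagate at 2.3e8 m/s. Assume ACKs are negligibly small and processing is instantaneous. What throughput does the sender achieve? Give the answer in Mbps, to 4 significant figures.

t_tx = L/R = 15168/300000000 = 5.056e-05 s.
t_prop = 1670/2.3e+08 = 7.26087e-06 s; RTT = 1.45217e-05 s.
Cycle = t_tx + RTT = 6.50817e-05 s.
Throughput = L / cycle = 15168 / 6.50817e-05 = 233.1 Mbps.

233.1 Mbps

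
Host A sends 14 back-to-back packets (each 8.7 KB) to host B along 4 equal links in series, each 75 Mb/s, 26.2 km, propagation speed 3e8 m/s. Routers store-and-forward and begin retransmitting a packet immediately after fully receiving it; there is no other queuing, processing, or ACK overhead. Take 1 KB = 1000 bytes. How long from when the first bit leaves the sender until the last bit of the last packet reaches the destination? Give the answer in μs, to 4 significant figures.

Per-hop transmission t_tx = L/R = 69600/75000000 = 928 μs.
Per-hop propagation t_prop = 26200/300000000 = 87.3333 μs.
Pipeline fill: first packet needs 4·t_tx to clear all hops; remaining 13 packets each add one t_tx.
Total = (4+14-1)·t_tx + 4·t_prop = 17·928 + 4·87.3333 = 16130 μs.

16130 μs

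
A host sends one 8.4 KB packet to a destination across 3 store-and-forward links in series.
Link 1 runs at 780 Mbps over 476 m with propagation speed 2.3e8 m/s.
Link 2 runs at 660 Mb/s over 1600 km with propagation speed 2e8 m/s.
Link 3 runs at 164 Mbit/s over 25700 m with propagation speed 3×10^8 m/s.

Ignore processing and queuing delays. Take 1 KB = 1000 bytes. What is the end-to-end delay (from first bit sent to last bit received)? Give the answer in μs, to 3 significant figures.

L = 67200 bits.
Transmission delays (L/R per hop): 86.1538, 101.818, 409.756 μs; sum = 597.728 μs.
Propagation delays (d/s per hop): 2.06957, 8000, 85.6667 μs; sum = 8087.74 μs.
End-to-end = 8690 μs.

8690 μs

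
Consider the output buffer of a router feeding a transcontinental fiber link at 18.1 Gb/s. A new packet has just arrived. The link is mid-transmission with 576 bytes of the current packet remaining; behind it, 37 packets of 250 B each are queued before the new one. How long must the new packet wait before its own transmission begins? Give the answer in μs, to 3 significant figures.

Each queued packet: L/R = 2000/18100000000 = 0.110497 μs.
37 queued → 4.0884 μs.
Plus remaining 4608 bits of current packet: 0.254586 μs.
Queuing delay = 4.34 μs.

4.34 μs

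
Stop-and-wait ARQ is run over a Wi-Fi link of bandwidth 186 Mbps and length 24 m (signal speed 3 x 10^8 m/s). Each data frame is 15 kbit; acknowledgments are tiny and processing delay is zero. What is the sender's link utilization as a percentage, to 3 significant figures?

t_tx = L/R = 15000/186000000 = 8.06452e-05 s.
t_prop = 24/300000000 = 8e-08 s; RTT = 1.6e-07 s.
Cycle = t_tx + RTT = 8.08052e-05 s.
Utilization = t_tx / cycle = 8.06452e-05/8.08052e-05 = 99.8 %.

99.8 %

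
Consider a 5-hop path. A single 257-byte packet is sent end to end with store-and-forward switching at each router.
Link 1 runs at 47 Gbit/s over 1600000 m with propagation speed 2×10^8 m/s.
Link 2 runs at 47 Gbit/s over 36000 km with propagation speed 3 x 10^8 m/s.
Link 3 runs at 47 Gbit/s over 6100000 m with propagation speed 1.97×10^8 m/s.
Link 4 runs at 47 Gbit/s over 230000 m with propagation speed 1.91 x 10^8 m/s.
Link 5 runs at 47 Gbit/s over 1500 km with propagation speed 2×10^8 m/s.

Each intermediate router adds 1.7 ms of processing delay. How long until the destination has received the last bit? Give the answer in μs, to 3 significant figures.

L = 257 × 8 = 2056 bits.
Transmission delay per hop = L/R = 2056/47000000000 = 0.0437447 μs; 5 hops → 0.218723 μs.
Propagation delays (d/s per hop): 8000, 120000, 30964.5, 1204.19, 7500 μs; sum = 167669 μs.
Processing at 4 router(s): 4 × 1.7 ms = 6800 μs.
End-to-end = 174000 μs.

174000 μs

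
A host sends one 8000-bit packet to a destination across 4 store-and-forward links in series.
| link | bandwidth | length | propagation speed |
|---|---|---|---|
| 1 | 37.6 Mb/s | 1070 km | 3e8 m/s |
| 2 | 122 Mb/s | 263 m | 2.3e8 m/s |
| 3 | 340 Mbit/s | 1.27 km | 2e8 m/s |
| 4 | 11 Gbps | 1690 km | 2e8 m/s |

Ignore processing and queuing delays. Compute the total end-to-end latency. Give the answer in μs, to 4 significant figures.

12330 μs

Transmission delays (L/R per hop): 212.766, 65.5738, 23.5294, 0.727273 μs; sum = 302.596 μs.
Propagation delays (d/s per hop): 3566.67, 1.14348, 6.35, 8450 μs; sum = 12024.2 μs.
End-to-end = 12330 μs.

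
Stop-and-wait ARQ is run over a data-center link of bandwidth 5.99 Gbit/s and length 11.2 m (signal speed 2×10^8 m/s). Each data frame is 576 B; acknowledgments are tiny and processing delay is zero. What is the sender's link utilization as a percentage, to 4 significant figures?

87.29 %

t_tx = L/R = 4608/5990000000 = 7.69282e-07 s.
t_prop = 11.2/200000000 = 5.6e-08 s; RTT = 1.12e-07 s.
Cycle = t_tx + RTT = 8.81282e-07 s.
Utilization = t_tx / cycle = 7.69282e-07/8.81282e-07 = 87.29 %.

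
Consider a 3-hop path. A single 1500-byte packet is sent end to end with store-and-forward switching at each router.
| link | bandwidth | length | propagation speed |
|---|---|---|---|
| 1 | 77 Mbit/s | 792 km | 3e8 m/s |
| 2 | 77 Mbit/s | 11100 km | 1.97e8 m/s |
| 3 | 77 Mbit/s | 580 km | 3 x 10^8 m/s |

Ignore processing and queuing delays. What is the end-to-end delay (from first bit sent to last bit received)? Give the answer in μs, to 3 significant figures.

L = 1500 × 8 = 12000 bits.
Transmission delay per hop = L/R = 12000/77000000 = 155.844 μs; 3 hops → 467.532 μs.
Propagation delays (d/s per hop): 2640, 56345.2, 1933.33 μs; sum = 60918.5 μs.
End-to-end = 61400 μs.

61400 μs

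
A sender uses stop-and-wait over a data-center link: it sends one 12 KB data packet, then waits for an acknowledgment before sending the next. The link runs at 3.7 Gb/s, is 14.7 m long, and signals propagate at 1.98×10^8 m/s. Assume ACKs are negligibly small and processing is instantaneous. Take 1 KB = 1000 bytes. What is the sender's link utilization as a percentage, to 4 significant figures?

99.43 %

t_tx = L/R = 96000/3700000000 = 2.59459e-05 s.
t_prop = 14.7/198000000 = 7.42424e-08 s; RTT = 1.48485e-07 s.
Cycle = t_tx + RTT = 2.60944e-05 s.
Utilization = t_tx / cycle = 2.59459e-05/2.60944e-05 = 99.43 %.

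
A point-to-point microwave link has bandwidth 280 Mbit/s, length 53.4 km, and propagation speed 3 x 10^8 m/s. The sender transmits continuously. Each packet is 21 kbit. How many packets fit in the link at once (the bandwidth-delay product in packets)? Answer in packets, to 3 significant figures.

Propagation delay = 53400 / 300000000 = 0.000178 s.
BDP = R × t_prop = 280000000 × 0.000178 = 49840 bits.
In packets of 21000 bits: 2.37 packets.

2.37 packets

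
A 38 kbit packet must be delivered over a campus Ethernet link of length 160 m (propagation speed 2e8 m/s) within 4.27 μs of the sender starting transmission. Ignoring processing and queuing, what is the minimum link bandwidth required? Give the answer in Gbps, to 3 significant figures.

11.0 Gbps

Propagation delay = 160 / 200000000 = 0.8 μs.
Transmission budget = 4.27 − 0.8 = 3.47 μs.
R ≥ L / t_tx = 38000 bits / 3.47e-06 s = 11.0 Gbps.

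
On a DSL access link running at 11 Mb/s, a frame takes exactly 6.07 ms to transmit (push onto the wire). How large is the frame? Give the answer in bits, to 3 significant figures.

66800 bits

L = R × t_tx = 11000000 b/s × 0.00607 s = 66770 bits.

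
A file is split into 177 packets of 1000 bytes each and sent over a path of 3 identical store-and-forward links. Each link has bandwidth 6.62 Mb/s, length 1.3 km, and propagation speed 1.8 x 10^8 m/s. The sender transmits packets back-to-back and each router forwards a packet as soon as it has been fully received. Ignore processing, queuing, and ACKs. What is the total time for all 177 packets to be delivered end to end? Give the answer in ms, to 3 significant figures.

216 ms

Per-hop transmission t_tx = L/R = 8000/6620000 = 1.20846 ms.
Per-hop propagation t_prop = 1300/180000000 = 0.00722222 ms.
Pipeline fill: first packet needs 3·t_tx to clear all hops; remaining 176 packets each add one t_tx.
Total = (3+177-1)·t_tx + 3·t_prop = 179·1.20846 + 3·0.00722222 = 216 ms.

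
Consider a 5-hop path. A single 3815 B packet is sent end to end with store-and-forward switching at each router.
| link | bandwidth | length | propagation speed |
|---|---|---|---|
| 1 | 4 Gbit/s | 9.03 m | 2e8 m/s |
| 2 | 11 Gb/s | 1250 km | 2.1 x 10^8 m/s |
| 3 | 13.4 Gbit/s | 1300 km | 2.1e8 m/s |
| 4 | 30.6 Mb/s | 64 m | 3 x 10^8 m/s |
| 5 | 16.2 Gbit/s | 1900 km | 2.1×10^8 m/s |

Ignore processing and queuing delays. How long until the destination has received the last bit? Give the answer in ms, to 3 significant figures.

22.2 ms

L = 3815 × 8 = 30520 bits.
Transmission delays (L/R per hop): 0.00763, 0.00277455, 0.00227761, 0.997386, 0.00188395 ms; sum = 1.01195 ms.
Propagation delays (d/s per hop): 4.515e-05, 5.95238, 6.19048, 0.000213333, 9.04762 ms; sum = 21.1907 ms.
End-to-end = 22.2 ms.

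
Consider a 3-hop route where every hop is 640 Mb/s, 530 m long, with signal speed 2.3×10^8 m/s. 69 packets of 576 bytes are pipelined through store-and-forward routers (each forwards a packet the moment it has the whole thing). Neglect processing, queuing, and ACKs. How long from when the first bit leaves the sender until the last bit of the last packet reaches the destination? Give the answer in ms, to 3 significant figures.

Per-hop transmission t_tx = L/R = 4608/640000000 = 0.0072 ms.
Per-hop propagation t_prop = 530/2.3e+08 = 0.00230435 ms.
Pipeline fill: first packet needs 3·t_tx to clear all hops; remaining 68 packets each add one t_tx.
Total = (3+69-1)·t_tx + 3·t_prop = 71·0.0072 + 3·0.00230435 = 0.518 ms.

0.518 ms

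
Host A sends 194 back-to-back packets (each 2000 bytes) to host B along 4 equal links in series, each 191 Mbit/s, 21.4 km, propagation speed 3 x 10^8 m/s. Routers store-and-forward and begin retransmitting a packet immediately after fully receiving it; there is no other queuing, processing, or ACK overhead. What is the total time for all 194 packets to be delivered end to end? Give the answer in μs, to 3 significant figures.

16800 μs

Per-hop transmission t_tx = L/R = 16000/191000000 = 83.7696 μs.
Per-hop propagation t_prop = 21400/300000000 = 71.3333 μs.
Pipeline fill: first packet needs 4·t_tx to clear all hops; remaining 193 packets each add one t_tx.
Total = (4+194-1)·t_tx + 4·t_prop = 197·83.7696 + 4·71.3333 = 16800 μs.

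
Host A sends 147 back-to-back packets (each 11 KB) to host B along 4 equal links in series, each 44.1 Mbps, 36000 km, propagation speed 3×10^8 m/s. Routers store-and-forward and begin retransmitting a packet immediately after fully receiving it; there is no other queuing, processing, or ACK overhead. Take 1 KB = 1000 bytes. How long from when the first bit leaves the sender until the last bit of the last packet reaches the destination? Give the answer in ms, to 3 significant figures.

Per-hop transmission t_tx = L/R = 88000/44100000 = 1.99546 ms.
Per-hop propagation t_prop = 36000000/300000000 = 120 ms.
Pipeline fill: first packet needs 4·t_tx to clear all hops; remaining 146 packets each add one t_tx.
Total = (4+147-1)·t_tx + 4·t_prop = 150·1.99546 + 4·120 = 779 ms.

779 ms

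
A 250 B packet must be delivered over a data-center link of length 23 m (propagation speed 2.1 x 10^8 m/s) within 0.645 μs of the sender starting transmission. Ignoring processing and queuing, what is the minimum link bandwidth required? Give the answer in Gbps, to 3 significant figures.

L = 2000 bits.
Propagation delay = 23 / 210000000 = 0.109524 μs.
Transmission budget = 0.645 − 0.109524 = 0.535476 μs.
R ≥ L / t_tx = 2000 bits / 5.35476e-07 s = 3.73 Gbps.

3.73 Gbps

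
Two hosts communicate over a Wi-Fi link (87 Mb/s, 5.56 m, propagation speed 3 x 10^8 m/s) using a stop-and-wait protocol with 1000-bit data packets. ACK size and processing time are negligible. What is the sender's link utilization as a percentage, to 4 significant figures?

t_tx = L/R = 1000/87000000 = 1.14943e-05 s.
t_prop = 5.56/300000000 = 1.85333e-08 s; RTT = 3.70667e-08 s.
Cycle = t_tx + RTT = 1.15313e-05 s.
Utilization = t_tx / cycle = 1.14943e-05/1.15313e-05 = 99.68 %.

99.68 %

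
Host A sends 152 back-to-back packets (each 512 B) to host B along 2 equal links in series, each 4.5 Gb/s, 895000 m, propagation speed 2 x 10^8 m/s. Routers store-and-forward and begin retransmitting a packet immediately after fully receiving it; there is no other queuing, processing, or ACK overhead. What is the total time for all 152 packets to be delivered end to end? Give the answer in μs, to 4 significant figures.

Per-hop transmission t_tx = L/R = 4096/4500000000 = 0.910222 μs.
Per-hop propagation t_prop = 895000/200000000 = 4475 μs.
Pipeline fill: first packet needs 2·t_tx to clear all hops; remaining 151 packets each add one t_tx.
Total = (2+152-1)·t_tx + 2·t_prop = 153·0.910222 + 2·4475 = 9089 μs.

9089 μs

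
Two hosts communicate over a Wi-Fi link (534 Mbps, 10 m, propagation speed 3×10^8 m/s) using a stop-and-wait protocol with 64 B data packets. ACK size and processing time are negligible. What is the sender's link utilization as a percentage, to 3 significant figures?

t_tx = L/R = 512/534000000 = 9.58801e-07 s.
t_prop = 10/300000000 = 3.33333e-08 s; RTT = 6.66667e-08 s.
Cycle = t_tx + RTT = 1.02547e-06 s.
Utilization = t_tx / cycle = 9.58801e-07/1.02547e-06 = 93.5 %.

93.5 %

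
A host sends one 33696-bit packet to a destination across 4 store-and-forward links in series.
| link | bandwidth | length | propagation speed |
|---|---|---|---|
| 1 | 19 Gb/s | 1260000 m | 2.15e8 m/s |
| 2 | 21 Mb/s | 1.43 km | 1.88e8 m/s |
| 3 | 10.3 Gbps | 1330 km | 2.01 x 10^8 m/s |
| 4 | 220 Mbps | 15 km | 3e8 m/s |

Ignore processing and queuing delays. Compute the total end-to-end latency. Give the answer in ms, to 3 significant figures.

Transmission delays (L/R per hop): 0.00177347, 1.60457, 0.00327146, 0.153164 ms; sum = 1.76278 ms.
Propagation delays (d/s per hop): 5.86047, 0.00760638, 6.61692, 0.05 ms; sum = 12.535 ms.
End-to-end = 14.3 ms.

14.3 ms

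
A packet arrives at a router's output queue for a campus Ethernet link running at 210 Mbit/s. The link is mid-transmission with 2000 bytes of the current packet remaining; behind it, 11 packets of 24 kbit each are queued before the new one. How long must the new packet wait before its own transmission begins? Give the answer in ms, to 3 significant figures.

Each queued packet: L/R = 24000/210000000 = 0.114286 ms.
11 queued → 1.25714 ms.
Plus remaining 16000 bits of current packet: 0.0761905 ms.
Queuing delay = 1.33 ms.

1.33 ms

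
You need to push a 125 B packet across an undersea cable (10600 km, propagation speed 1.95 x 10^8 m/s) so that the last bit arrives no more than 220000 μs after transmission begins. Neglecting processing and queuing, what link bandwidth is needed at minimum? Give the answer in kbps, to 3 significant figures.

6.04 kbps

L = 1000 bits.
Propagation delay = 10600000 / 195000000 = 54359 μs.
Transmission budget = 220000 − 54359 = 165641 μs.
R ≥ L / t_tx = 1000 bits / 0.165641 s = 6.04 kbps.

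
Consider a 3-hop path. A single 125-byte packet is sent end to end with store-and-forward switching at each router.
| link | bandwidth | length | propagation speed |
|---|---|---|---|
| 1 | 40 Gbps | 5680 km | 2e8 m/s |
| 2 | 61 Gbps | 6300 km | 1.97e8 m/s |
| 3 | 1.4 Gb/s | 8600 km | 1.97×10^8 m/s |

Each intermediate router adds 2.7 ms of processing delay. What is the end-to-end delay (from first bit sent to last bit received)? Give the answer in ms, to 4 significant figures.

L = 125 × 8 = 1000 bits.
Transmission delays (L/R per hop): 2.5e-05, 1.63934e-05, 0.000714286 ms; sum = 0.000755679 ms.
Propagation delays (d/s per hop): 28.4, 31.9797, 43.6548 ms; sum = 104.035 ms.
Processing at 2 router(s): 2 × 2.7 ms = 5.4 ms.
End-to-end = 109.4 ms.

109.4 ms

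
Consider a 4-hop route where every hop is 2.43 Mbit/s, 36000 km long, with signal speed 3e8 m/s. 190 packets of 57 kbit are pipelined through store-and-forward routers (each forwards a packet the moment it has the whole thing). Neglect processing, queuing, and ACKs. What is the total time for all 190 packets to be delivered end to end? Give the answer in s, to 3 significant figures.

Per-hop transmission t_tx = L/R = 57000/2430000 = 0.0234568 s.
Per-hop propagation t_prop = 36000000/300000000 = 0.12 s.
Pipeline fill: first packet needs 4·t_tx to clear all hops; remaining 189 packets each add one t_tx.
Total = (4+190-1)·t_tx + 4·t_prop = 193·0.0234568 + 4·0.12 = 5.01 s.

5.01 s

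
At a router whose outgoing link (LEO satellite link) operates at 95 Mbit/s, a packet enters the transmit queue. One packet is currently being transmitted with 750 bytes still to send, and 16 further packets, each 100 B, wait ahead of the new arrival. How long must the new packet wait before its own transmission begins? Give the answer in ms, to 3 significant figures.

0.198 ms

Each queued packet: L/R = 800/95000000 = 0.00842105 ms.
16 queued → 0.134737 ms.
Plus remaining 6000 bits of current packet: 0.0631579 ms.
Queuing delay = 0.198 ms.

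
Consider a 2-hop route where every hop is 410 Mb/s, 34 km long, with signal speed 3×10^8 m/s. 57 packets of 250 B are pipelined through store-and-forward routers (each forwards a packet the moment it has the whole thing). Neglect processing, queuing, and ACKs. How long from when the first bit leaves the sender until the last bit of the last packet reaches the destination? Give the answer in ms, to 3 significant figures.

0.510 ms

Per-hop transmission t_tx = L/R = 2000/410000000 = 0.00487805 ms.
Per-hop propagation t_prop = 34000/300000000 = 0.113333 ms.
Pipeline fill: first packet needs 2·t_tx to clear all hops; remaining 56 packets each add one t_tx.
Total = (2+57-1)·t_tx + 2·t_prop = 58·0.00487805 + 2·0.113333 = 0.510 ms.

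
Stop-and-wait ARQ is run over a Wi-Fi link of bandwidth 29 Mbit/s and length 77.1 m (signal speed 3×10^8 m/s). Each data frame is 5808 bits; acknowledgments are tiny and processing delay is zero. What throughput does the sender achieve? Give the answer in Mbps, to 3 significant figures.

28.9 Mbps

t_tx = L/R = 5808/29000000 = 0.000200276 s.
t_prop = 77.1/300000000 = 2.57e-07 s; RTT = 5.14e-07 s.
Cycle = t_tx + RTT = 0.00020079 s.
Throughput = L / cycle = 5808 / 0.00020079 = 28.9 Mbps.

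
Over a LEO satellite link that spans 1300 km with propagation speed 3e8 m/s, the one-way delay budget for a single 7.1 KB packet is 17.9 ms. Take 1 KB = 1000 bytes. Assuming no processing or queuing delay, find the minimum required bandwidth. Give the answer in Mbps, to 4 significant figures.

4.187 Mbps

L = 56800 bits.
Propagation delay = 1300000 / 300000000 = 4.33333 ms.
Transmission budget = 17.9 − 4.33333 = 13.5667 ms.
R ≥ L / t_tx = 56800 bits / 0.0135667 s = 4.187 Mbps.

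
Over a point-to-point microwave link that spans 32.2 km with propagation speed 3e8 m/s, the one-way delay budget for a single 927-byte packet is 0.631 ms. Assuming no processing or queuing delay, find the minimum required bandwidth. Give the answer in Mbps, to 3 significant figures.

14.2 Mbps

L = 7416 bits.
Propagation delay = 32200 / 300000000 = 0.107333 ms.
Transmission budget = 0.631 − 0.107333 = 0.523667 ms.
R ≥ L / t_tx = 7416 bits / 0.000523667 s = 14.2 Mbps.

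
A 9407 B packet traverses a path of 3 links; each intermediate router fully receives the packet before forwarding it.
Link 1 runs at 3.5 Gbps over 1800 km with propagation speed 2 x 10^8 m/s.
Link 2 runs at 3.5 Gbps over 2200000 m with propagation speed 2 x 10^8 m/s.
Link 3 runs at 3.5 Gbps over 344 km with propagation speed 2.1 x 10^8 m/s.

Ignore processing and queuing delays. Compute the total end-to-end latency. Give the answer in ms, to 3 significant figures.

21.7 ms

L = 9407 × 8 = 75256 bits.
Transmission delay per hop = L/R = 75256/3500000000 = 0.0215017 ms; 3 hops → 0.0645051 ms.
Propagation delays (d/s per hop): 9, 11, 1.6381 ms; sum = 21.6381 ms.
End-to-end = 21.7 ms.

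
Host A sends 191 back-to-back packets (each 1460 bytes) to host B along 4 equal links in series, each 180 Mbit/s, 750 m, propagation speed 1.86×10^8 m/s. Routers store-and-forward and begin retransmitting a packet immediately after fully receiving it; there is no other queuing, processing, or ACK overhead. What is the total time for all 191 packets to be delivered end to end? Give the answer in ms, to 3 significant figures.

Per-hop transmission t_tx = L/R = 11680/180000000 = 0.0648889 ms.
Per-hop propagation t_prop = 750/186000000 = 0.00403226 ms.
Pipeline fill: first packet needs 4·t_tx to clear all hops; remaining 190 packets each add one t_tx.
Total = (4+191-1)·t_tx + 4·t_prop = 194·0.0648889 + 4·0.00403226 = 12.6 ms.

12.6 ms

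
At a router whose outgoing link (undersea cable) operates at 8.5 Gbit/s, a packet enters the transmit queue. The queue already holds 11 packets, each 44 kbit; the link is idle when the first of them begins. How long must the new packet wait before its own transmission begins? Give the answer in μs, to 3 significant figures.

Each queued packet: L/R = 44000/8500000000 = 5.17647 μs.
11 queued → 56.9412 μs.
Queuing delay = 56.9 μs.

56.9 μs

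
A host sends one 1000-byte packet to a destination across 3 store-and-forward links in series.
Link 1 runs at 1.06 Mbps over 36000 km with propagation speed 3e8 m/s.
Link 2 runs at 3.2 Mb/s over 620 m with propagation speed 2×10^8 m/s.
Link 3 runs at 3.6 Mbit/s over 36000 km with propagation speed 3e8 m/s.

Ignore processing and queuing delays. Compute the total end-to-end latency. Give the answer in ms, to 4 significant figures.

252.3 ms

L = 1000 × 8 = 8000 bits.
Transmission delays (L/R per hop): 7.54717, 2.5, 2.22222 ms; sum = 12.2694 ms.
Propagation delays (d/s per hop): 120, 0.0031, 120 ms; sum = 240.003 ms.
End-to-end = 252.3 ms.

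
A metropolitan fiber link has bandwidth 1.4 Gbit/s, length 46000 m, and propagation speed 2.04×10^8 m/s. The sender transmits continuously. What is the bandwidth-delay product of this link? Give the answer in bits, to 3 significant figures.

Propagation delay = 46000 / 204000000 = 0.00022549 s.
BDP = R × t_prop = 1400000000 × 0.00022549 = 315686 bits.

316000 bits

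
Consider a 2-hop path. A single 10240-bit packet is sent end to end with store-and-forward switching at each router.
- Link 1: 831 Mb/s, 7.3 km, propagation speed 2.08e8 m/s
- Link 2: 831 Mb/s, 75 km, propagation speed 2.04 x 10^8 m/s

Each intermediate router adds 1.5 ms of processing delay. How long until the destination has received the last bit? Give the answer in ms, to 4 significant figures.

Transmission delay per hop = L/R = 10240/831000000 = 0.0123225 ms; 2 hops → 0.024645 ms.
Propagation delays (d/s per hop): 0.0350962, 0.367647 ms; sum = 0.402743 ms.
Processing at 1 router(s): 1 × 1.5 ms = 1.5 ms.
End-to-end = 1.927 ms.

1.927 ms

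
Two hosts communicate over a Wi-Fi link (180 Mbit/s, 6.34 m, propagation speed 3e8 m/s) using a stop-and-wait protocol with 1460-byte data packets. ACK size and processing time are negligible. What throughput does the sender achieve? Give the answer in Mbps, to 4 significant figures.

179.9 Mbps

t_tx = L/R = 11680/180000000 = 6.48889e-05 s.
t_prop = 6.34/300000000 = 2.11333e-08 s; RTT = 4.22667e-08 s.
Cycle = t_tx + RTT = 6.49312e-05 s.
Throughput = L / cycle = 11680 / 6.49312e-05 = 179.9 Mbps.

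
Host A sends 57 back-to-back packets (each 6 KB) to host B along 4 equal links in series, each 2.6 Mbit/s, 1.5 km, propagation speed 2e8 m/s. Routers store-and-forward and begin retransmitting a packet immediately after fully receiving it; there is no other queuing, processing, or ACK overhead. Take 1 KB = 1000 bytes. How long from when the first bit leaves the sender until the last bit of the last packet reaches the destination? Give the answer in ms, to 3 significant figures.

1110 ms

Per-hop transmission t_tx = L/R = 48000/2600000 = 18.4615 ms.
Per-hop propagation t_prop = 1500/200000000 = 0.0075 ms.
Pipeline fill: first packet needs 4·t_tx to clear all hops; remaining 56 packets each add one t_tx.
Total = (4+57-1)·t_tx + 4·t_prop = 60·18.4615 + 4·0.0075 = 1110 ms.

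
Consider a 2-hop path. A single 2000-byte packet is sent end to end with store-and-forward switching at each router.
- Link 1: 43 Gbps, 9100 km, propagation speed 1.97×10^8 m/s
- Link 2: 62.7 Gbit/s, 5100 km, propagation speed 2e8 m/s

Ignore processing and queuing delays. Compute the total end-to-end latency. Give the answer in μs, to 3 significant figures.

L = 2000 × 8 = 16000 bits.
Transmission delays (L/R per hop): 0.372093, 0.255183 μs; sum = 0.627276 μs.
Propagation delays (d/s per hop): 46192.9, 25500 μs; sum = 71692.9 μs.
End-to-end = 71700 μs.

71700 μs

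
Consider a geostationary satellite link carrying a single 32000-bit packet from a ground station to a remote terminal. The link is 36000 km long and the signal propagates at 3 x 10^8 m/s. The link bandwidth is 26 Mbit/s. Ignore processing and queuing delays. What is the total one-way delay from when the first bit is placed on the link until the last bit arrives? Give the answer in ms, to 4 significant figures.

Transmission delay = L/R = 32000 / 26000000 = 1.23077 ms.
Propagation delay = d/s = 36000000 m / 300000000 m/s = 120 ms.
Total = 121.2 ms.

121.2 ms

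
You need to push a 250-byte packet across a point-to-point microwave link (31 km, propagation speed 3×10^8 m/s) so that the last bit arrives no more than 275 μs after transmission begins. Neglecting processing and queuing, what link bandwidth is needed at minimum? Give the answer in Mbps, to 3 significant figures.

11.7 Mbps

L = 2000 bits.
Propagation delay = 31000 / 300000000 = 103.333 μs.
Transmission budget = 275 − 103.333 = 171.667 μs.
R ≥ L / t_tx = 2000 bits / 0.000171667 s = 11.7 Mbps.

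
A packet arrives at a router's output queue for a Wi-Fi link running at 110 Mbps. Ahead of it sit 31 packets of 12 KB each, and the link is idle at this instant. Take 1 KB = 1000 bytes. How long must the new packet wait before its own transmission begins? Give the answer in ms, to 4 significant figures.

27.05 ms

Each queued packet: L/R = 96000/110000000 = 0.872727 ms.
31 queued → 27.0545 ms.
Queuing delay = 27.05 ms.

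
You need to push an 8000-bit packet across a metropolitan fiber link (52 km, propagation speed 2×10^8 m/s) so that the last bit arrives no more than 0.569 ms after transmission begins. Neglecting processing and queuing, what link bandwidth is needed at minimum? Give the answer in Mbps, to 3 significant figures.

25.9 Mbps

Propagation delay = 52000 / 200000000 = 0.26 ms.
Transmission budget = 0.569 − 0.26 = 0.309 ms.
R ≥ L / t_tx = 8000 bits / 0.000309 s = 25.9 Mbps.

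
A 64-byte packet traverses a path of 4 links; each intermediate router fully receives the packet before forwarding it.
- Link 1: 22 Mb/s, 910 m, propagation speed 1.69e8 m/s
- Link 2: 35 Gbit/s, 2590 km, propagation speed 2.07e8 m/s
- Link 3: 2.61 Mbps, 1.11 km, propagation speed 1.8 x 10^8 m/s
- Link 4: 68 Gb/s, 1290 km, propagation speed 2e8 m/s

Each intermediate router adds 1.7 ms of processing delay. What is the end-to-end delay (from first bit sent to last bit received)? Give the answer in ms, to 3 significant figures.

L = 64 × 8 = 512 bits.
Transmission delays (L/R per hop): 0.0232727, 1.46286e-05, 0.196169, 7.52941e-06 ms; sum = 0.219463 ms.
Propagation delays (d/s per hop): 0.00538462, 12.5121, 0.00616667, 6.45 ms; sum = 18.9736 ms.
Processing at 3 router(s): 3 × 1.7 ms = 5.1 ms.
End-to-end = 24.3 ms.

24.3 ms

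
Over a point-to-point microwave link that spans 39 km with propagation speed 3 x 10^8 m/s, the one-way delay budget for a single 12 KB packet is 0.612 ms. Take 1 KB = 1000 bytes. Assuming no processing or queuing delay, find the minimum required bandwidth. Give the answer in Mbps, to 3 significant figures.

L = 96000 bits.
Propagation delay = 39000 / 300000000 = 0.13 ms.
Transmission budget = 0.612 − 0.13 = 0.482 ms.
R ≥ L / t_tx = 96000 bits / 0.000482 s = 199 Mbps.

199 Mbps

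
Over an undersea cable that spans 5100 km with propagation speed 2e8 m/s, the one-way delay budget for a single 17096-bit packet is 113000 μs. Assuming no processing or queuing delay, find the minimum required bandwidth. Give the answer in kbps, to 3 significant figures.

195 kbps

Propagation delay = 5100000 / 200000000 = 25500 μs.
Transmission budget = 113000 − 25500 = 87500 μs.
R ≥ L / t_tx = 17096 bits / 0.0875 s = 195 kbps.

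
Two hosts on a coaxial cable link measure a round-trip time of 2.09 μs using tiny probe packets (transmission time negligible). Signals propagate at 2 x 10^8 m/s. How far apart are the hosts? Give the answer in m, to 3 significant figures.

One-way propagation = RTT/2 = 1.045 μs.
d = s × t = 200000000 × 1.045e-06 = 209 m.

209 m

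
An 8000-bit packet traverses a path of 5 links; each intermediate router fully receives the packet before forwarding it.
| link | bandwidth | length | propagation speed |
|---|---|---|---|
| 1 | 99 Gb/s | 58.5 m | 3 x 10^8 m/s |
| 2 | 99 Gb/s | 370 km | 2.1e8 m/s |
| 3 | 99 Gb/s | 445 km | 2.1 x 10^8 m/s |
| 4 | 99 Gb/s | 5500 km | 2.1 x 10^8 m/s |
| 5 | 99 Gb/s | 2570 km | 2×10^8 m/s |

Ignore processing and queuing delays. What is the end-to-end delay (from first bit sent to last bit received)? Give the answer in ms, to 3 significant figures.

Transmission delay per hop = L/R = 8000/99000000000 = 8.08081e-05 ms; 5 hops → 0.00040404 ms.
Propagation delays (d/s per hop): 0.000195, 1.7619, 2.11905, 26.1905, 12.85 ms; sum = 42.9216 ms.
End-to-end = 42.9 ms.

42.9 ms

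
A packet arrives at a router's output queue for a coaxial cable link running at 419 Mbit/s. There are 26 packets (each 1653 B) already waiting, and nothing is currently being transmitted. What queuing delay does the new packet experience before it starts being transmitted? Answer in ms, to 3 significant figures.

0.821 ms

Each queued packet: L/R = 13224/419000000 = 0.0315609 ms.
26 queued → 0.820582 ms.
Queuing delay = 0.821 ms.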